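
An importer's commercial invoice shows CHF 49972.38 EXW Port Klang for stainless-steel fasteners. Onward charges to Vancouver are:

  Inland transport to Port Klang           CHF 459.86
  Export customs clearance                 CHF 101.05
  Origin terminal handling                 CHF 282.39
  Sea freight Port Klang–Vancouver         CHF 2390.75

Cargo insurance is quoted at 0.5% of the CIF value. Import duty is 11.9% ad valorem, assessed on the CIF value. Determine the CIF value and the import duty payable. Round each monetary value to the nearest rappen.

Let C be the CIF value. C = EXW price + pre-shipment costs + freight + 0.5% × C
C − 0.5% × C = 49972.38 + 459.86 + 101.05 + 282.39 + 2390.75
0.995 × C = 53206.43
C = 53206.43 / 0.995 = 53473.80
Insurance premium = 0.5% × 53473.80 = 267.37
Import duty = 53473.80 × 11.9% = 6363.38

CIF value: CHF 53473.80; import duty: CHF 6363.38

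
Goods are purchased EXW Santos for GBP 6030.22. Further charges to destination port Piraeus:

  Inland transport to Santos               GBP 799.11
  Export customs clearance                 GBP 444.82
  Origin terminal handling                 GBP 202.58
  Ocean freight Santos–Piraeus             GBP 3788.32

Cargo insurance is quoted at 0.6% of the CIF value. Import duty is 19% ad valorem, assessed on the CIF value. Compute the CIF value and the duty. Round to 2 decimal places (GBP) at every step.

Let C be the CIF value. C = EXW price + pre-shipment costs + freight + 0.6% × C
C − 0.6% × C = 6030.22 + 799.11 + 444.82 + 202.58 + 3788.32
0.994 × C = 11265.05
C = 11265.05 / 0.994 = 11333.05
Insurance premium = 0.6% × 11333.05 = 68.00
Import duty = 11333.05 × 19% = 2153.28

CIF value: GBP 11333.05; import duty: GBP 2153.28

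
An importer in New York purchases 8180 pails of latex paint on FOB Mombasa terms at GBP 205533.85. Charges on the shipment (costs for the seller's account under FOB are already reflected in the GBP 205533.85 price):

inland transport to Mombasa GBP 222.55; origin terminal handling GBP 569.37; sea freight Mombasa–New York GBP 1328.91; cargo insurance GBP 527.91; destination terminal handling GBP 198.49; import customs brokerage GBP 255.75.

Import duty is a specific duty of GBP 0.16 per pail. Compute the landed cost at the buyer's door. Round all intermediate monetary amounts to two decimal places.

FOB: the seller bears costs until goods are on board at the origin port; the buyer bears freight, insurance and all costs thereafter.
Already in the invoice (seller's account under FOB): inland to port, origin terminal — exclude.
CIF value = FOB price + freight + insurance = 205533.85 + 1328.91 + 527.91 = 207390.67
Import duty = 8180 × 0.16 = 1308.80
Buyer bears: freight 1328.91 + insurance 527.91 + destination terminal 198.49 + brokerage 255.75 + duty 1308.80 = 3619.86
Landed cost = invoice 205533.85 + 3619.86 = 209153.71

Total landed cost: GBP 209153.71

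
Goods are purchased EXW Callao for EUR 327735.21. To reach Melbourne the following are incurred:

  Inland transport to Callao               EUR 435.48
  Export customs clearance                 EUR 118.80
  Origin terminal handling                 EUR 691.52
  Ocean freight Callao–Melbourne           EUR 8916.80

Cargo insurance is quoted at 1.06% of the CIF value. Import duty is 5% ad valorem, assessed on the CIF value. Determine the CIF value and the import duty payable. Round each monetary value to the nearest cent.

CIF value: EUR 341517.90; import duty: EUR 17075.90

Let C be the CIF value. C = EXW price + pre-shipment costs + freight + 1.06% × C
C − 1.06% × C = 327735.21 + 435.48 + 118.80 + 691.52 + 8916.80
0.9894 × C = 337897.81
C = 337897.81 / 0.9894 = 341517.90
Insurance premium = 1.06% × 341517.90 = 3620.09
Import duty = 341517.90 × 5% = 17075.90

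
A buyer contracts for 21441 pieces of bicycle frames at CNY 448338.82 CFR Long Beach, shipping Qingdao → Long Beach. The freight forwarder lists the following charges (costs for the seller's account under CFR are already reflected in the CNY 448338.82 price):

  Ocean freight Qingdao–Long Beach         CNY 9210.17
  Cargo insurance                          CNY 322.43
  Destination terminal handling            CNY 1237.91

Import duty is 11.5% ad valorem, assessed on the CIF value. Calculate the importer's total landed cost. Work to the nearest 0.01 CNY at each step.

Total landed cost: CNY 501495.20

CFR: the seller pays costs through ocean freight to the destination port, but not insurance.
Already in the invoice (seller's account under CFR): freight — exclude.
CIF value = CFR price + insurance = 448338.82 + 322.43 = 448661.25
Import duty = 448661.25 × 11.5% = 51596.04
Buyer bears: insurance 322.43 + destination terminal 1237.91 + duty 51596.04 = 53156.38
Landed cost = invoice 448338.82 + 53156.38 = 501495.20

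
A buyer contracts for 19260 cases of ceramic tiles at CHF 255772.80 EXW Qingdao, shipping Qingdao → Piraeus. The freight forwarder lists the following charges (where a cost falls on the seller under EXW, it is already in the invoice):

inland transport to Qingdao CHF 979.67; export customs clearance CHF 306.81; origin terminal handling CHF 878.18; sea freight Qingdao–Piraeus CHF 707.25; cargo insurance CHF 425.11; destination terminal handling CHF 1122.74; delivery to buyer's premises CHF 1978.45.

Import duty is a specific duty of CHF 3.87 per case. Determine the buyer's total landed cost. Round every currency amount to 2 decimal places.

Total landed cost: CHF 336707.21

EXW: the seller makes goods available at their premises; the buyer bears all onward costs.
CIF value = EXW price + inland to port + export clearance + origin terminal + freight + insurance = 255772.80 + 979.67 + 306.81 + 878.18 + 707.25 + 425.11 = 259069.82
Import duty = 19260 × 3.87 = 74536.20
Buyer bears: inland to port 979.67 + export clearance 306.81 + origin terminal 878.18 + freight 707.25 + insurance 425.11 + destination terminal 1122.74 + delivery 1978.45 + duty 74536.20 = 80934.41
Landed cost = invoice 255772.80 + 80934.41 = 336707.21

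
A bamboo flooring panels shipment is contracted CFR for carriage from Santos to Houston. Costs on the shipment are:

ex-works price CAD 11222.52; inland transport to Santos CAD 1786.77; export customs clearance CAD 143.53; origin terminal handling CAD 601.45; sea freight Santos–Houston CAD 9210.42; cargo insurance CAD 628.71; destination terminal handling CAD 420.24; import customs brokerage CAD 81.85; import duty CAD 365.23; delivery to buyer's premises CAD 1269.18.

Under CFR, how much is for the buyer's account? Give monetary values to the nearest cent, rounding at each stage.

CFR: the seller pays costs through ocean freight to the destination port, but not insurance.
Seller's account: goods 11222.52 + inland to port 1786.77 + export clearance 143.53 + origin terminal 601.45 + freight 9210.42 = 22964.69
Buyer's account: insurance 628.71 + destination terminal 420.24 + brokerage 81.85 + duty 365.23 + delivery 1269.18 = 2765.21

Buyer's account: CAD 2765.21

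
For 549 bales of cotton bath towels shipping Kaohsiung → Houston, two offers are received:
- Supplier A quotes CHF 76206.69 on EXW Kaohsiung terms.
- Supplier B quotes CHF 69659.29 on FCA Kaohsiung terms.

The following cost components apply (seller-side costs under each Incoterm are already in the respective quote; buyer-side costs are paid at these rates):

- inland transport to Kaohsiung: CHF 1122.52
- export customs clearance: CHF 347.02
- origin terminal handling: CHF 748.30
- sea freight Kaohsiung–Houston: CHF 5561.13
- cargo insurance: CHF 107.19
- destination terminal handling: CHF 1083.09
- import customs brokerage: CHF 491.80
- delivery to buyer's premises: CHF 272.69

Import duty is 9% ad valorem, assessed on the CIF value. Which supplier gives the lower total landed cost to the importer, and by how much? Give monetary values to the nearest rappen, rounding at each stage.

Supplier B is cheaper by CHF 8738.47

Supplier A (EXW):
CIF value = EXW price + inland to port + export clearance + origin terminal + freight + insurance = 76206.69 + 1122.52 + 347.02 + 748.30 + 5561.13 + 107.19 = 84092.85
Import duty = 84092.85 × 9% = 7568.36
Buyer bears (A): 1122.52 + 347.02 + 748.30 + 5561.13 + 107.19 + 1083.09 + 491.80 + 272.69 = 9733.74
Landed cost (A) = invoice 76206.69 + 9733.74 + duty 7568.36 = 93508.79
Supplier B (FCA):
CIF value = FCA price + origin terminal + freight + insurance = 69659.29 + 748.30 + 5561.13 + 107.19 = 76075.91
Import duty = 76075.91 × 9% = 6846.83
Buyer bears (B): 748.30 + 5561.13 + 107.19 + 1083.09 + 491.80 + 272.69 = 8264.20
Landed cost (B) = invoice 69659.29 + 8264.20 + duty 6846.83 = 84770.32
Difference = |93508.79 − 84770.32| = 8738.47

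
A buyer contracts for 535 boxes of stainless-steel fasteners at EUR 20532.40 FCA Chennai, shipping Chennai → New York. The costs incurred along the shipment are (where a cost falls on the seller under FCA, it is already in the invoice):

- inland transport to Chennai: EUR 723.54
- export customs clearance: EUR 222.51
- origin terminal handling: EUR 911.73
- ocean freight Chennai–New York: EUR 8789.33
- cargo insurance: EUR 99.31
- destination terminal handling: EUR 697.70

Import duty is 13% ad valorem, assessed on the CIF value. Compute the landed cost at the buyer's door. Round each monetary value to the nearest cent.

FCA: the seller delivers export-cleared goods to the carrier; the buyer bears costs from that point.
Already in the invoice (seller's account under FCA): inland to port, export clearance — exclude.
CIF value = FCA price + origin terminal + freight + insurance = 20532.40 + 911.73 + 8789.33 + 99.31 = 30332.77
Import duty = 30332.77 × 13% = 3943.26
Buyer bears: origin terminal 911.73 + freight 8789.33 + insurance 99.31 + destination terminal 697.70 + duty 3943.26 = 14441.33
Landed cost = invoice 20532.40 + 14441.33 = 34973.73

Total landed cost: EUR 34973.73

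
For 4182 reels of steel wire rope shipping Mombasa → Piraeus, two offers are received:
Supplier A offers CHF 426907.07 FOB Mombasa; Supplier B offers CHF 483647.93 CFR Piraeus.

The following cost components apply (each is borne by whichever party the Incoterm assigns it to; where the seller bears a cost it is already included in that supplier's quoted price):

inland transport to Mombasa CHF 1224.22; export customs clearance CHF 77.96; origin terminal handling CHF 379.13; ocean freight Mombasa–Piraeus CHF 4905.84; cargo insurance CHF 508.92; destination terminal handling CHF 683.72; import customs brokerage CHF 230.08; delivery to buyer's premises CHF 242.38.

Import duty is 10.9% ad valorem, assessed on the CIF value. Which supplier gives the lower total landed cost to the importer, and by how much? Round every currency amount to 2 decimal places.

Supplier A is cheaper by CHF 57485.04

Supplier A (FOB):
CIF value = FOB price + freight + insurance = 426907.07 + 4905.84 + 508.92 = 432321.83
Import duty = 432321.83 × 10.9% = 47123.08
Buyer bears (A): 4905.84 + 508.92 + 683.72 + 230.08 + 242.38 = 6570.94
Landed cost (A) = invoice 426907.07 + 6570.94 + duty 47123.08 = 480601.09
Supplier B (CFR):
CIF value = CFR price + insurance = 483647.93 + 508.92 = 484156.85
Import duty = 484156.85 × 10.9% = 52773.10
Buyer bears (B): 508.92 + 683.72 + 230.08 + 242.38 = 1665.10
Landed cost (B) = invoice 483647.93 + 1665.10 + duty 52773.10 = 538086.13
Difference = |480601.09 − 538086.13| = 57485.04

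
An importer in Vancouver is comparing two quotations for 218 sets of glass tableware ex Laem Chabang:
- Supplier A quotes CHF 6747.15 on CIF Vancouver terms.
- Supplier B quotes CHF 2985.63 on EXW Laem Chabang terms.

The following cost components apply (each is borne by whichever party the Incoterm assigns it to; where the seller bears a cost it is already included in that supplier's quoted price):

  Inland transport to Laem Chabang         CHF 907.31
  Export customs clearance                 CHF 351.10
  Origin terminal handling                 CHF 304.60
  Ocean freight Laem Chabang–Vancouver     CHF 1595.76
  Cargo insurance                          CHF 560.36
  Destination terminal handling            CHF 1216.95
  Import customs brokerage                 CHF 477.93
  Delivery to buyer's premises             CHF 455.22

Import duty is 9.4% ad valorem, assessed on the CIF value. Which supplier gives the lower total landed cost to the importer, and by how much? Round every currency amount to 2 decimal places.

Supplier B is cheaper by CHF 46.37

Supplier A (CIF):
The CIF price already equals the CIF value: 6747.15
Import duty = 6747.15 × 9.4% = 634.23
Buyer bears (A): 1216.95 + 477.93 + 455.22 = 2150.10
Landed cost (A) = invoice 6747.15 + 2150.10 + duty 634.23 = 9531.48
Supplier B (EXW):
CIF value = EXW price + inland to port + export clearance + origin terminal + freight + insurance = 2985.63 + 907.31 + 351.10 + 304.60 + 1595.76 + 560.36 = 6704.76
Import duty = 6704.76 × 9.4% = 630.25
Buyer bears (B): 907.31 + 351.10 + 304.60 + 1595.76 + 560.36 + 1216.95 + 477.93 + 455.22 = 5869.23
Landed cost (B) = invoice 2985.63 + 5869.23 + duty 630.25 = 9485.11
Difference = |9531.48 − 9485.11| = 46.37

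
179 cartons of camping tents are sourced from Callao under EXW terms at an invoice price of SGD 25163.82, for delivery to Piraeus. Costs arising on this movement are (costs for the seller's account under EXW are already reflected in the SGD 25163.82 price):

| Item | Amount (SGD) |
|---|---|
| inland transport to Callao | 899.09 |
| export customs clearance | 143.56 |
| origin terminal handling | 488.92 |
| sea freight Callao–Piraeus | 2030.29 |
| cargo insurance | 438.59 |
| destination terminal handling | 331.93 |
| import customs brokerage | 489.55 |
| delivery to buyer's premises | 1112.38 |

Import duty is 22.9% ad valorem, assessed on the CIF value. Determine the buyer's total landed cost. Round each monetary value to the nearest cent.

Total landed cost: SGD 37776.75

EXW: the seller makes goods available at their premises; the buyer bears all onward costs.
CIF value = EXW price + inland to port + export clearance + origin terminal + freight + insurance = 25163.82 + 899.09 + 143.56 + 488.92 + 2030.29 + 438.59 = 29164.27
Import duty = 29164.27 × 22.9% = 6678.62
Buyer bears: inland to port 899.09 + export clearance 143.56 + origin terminal 488.92 + freight 2030.29 + insurance 438.59 + destination terminal 331.93 + brokerage 489.55 + delivery 1112.38 + duty 6678.62 = 12612.93
Landed cost = invoice 25163.82 + 12612.93 = 37776.75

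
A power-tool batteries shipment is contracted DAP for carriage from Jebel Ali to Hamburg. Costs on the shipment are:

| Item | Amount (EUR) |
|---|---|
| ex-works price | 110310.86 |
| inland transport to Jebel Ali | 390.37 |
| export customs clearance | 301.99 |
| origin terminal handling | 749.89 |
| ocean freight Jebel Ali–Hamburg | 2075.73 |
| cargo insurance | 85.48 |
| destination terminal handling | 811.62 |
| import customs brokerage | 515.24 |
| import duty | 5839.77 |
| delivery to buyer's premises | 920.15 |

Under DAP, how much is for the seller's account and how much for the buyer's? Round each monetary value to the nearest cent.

DAP: the seller bears all costs to the named destination except import duty and clearance.
Seller's account: goods 110310.86 + inland to port 390.37 + export clearance 301.99 + origin terminal 749.89 + freight 2075.73 + insurance 85.48 + destination terminal 811.62 + delivery 920.15 = 115646.09
Buyer's account: brokerage 515.24 + duty 5839.77 = 6355.01

Seller: EUR 115646.09; buyer: EUR 6355.01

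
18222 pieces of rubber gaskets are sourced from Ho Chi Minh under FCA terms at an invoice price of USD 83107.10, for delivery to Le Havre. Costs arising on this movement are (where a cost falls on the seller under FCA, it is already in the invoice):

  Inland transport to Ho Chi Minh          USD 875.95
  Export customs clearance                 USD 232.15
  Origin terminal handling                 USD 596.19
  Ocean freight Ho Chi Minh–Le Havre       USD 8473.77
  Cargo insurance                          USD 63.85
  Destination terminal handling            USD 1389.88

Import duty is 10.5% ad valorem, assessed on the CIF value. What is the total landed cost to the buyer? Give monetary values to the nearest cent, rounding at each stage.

Total landed cost: USD 103316.09

FCA: the seller delivers export-cleared goods to the carrier; the buyer bears costs from that point.
Already in the invoice (seller's account under FCA): inland to port, export clearance — exclude.
CIF value = FCA price + origin terminal + freight + insurance = 83107.10 + 596.19 + 8473.77 + 63.85 = 92240.91
Import duty = 92240.91 × 10.5% = 9685.30
Buyer bears: origin terminal 596.19 + freight 8473.77 + insurance 63.85 + destination terminal 1389.88 + duty 9685.30 = 20208.99
Landed cost = invoice 83107.10 + 20208.99 = 103316.09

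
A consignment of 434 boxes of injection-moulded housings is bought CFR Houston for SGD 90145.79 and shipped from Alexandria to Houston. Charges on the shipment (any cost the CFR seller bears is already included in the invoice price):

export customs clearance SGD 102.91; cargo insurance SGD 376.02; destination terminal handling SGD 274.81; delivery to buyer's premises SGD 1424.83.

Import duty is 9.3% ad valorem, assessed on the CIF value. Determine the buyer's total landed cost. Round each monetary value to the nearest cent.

Total landed cost: SGD 100639.98

CFR: the seller pays costs through ocean freight to the destination port, but not insurance.
Already in the invoice (seller's account under CFR): export clearance — exclude.
CIF value = CFR price + insurance = 90145.79 + 376.02 = 90521.81
Import duty = 90521.81 × 9.3% = 8418.53
Buyer bears: insurance 376.02 + destination terminal 274.81 + delivery 1424.83 + duty 8418.53 = 10494.19
Landed cost = invoice 90145.79 + 10494.19 = 100639.98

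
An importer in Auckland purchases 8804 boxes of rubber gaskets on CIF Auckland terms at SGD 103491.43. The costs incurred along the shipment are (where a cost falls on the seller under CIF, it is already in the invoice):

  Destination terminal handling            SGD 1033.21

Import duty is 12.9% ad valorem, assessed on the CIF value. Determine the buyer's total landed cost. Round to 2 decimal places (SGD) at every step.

CIF: the seller pays costs through ocean freight and marine insurance to the destination port.
The CIF price already equals the CIF value: 103491.43
Import duty = 103491.43 × 12.9% = 13350.39
Buyer bears: destination terminal 1033.21 + duty 13350.39 = 14383.60
Landed cost = invoice 103491.43 + 14383.60 = 117875.03

Total landed cost: SGD 117875.03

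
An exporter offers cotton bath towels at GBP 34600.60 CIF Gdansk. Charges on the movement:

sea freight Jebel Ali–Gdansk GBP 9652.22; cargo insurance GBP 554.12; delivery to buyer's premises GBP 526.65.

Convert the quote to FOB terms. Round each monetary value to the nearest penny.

FOB price: GBP 24394.26

Not relevant to the conversion: delivery — on the buyer under both terms; not part of either seller's price.
From CIF to FOB, the seller no longer bears: freight, insurance.
FOB price = 34600.60 − 9652.22 − 554.12 = 24394.26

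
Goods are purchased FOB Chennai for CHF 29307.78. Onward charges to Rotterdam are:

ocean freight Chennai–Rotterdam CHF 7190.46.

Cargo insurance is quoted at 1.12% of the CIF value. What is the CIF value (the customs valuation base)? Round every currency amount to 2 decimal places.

CIF value: CHF 36911.65

Let C be the CIF value. C = FOB price + freight + 1.12% × C
C − 1.12% × C = 29307.78 + 7190.46
0.9888 × C = 36498.24
C = 36498.24 / 0.9888 = 36911.65
Insurance premium = 1.12% × 36911.65 = 413.41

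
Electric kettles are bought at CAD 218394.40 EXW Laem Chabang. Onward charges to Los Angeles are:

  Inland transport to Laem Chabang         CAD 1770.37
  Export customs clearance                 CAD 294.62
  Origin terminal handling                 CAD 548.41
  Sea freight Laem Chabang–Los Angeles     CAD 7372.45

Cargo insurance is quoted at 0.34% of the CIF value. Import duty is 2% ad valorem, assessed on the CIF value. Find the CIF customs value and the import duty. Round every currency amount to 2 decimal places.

Let C be the CIF value. C = EXW price + pre-shipment costs + freight + 0.34% × C
C − 0.34% × C = 218394.40 + 1770.37 + 294.62 + 548.41 + 7372.45
0.9966 × C = 228380.25
C = 228380.25 / 0.9966 = 229159.39
Insurance premium = 0.34% × 229159.39 = 779.14
Import duty = 229159.39 × 2% = 4583.19

CIF value: CAD 229159.39; import duty: CAD 4583.19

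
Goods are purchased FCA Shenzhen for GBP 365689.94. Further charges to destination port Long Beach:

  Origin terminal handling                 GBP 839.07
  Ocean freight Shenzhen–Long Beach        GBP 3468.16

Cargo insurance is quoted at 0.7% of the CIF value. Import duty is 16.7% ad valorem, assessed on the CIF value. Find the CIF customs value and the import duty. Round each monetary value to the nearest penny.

CIF value: GBP 372605.41; import duty: GBP 62225.10

Let C be the CIF value. C = FCA price + pre-shipment costs + freight + 0.7% × C
C − 0.7% × C = 365689.94 + 839.07 + 3468.16
0.993 × C = 369997.17
C = 369997.17 / 0.993 = 372605.41
Insurance premium = 0.7% × 372605.41 = 2608.24
Import duty = 372605.41 × 16.7% = 62225.10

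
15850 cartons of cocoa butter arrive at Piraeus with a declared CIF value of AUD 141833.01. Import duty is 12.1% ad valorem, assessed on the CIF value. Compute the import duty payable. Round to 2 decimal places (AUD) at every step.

Import duty: AUD 17161.79

Import duty = 141833.01 × 12.1% = 17161.79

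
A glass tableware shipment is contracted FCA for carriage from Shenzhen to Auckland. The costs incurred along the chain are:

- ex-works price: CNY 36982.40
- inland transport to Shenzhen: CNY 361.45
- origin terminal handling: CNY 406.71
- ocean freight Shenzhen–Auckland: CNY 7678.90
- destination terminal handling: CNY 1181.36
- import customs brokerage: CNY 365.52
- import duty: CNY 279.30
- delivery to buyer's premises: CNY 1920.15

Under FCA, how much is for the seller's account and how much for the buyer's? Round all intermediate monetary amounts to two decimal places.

Seller: CNY 37343.85; buyer: CNY 11831.94

FCA: the seller delivers export-cleared goods to the carrier; the buyer bears costs from that point.
Seller's account: goods 36982.40 + inland to port 361.45 = 37343.85
Buyer's account: origin terminal 406.71 + freight 7678.90 + destination terminal 1181.36 + brokerage 365.52 + duty 279.30 + delivery 1920.15 = 11831.94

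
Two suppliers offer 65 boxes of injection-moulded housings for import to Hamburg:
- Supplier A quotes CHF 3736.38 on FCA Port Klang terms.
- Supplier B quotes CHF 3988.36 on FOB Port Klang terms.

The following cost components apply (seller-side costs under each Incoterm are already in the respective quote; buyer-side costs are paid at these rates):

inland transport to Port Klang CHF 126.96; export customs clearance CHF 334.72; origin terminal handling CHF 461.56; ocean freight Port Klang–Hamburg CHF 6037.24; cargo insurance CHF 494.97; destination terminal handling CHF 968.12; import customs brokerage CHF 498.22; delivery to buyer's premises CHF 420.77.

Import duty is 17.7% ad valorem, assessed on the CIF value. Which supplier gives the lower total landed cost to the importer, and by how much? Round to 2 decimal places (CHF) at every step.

Supplier A (FCA):
CIF value = FCA price + origin terminal + freight + insurance = 3736.38 + 461.56 + 6037.24 + 494.97 = 10730.15
Import duty = 10730.15 × 17.7% = 1899.24
Buyer bears (A): 461.56 + 6037.24 + 494.97 + 968.12 + 498.22 + 420.77 = 8880.88
Landed cost (A) = invoice 3736.38 + 8880.88 + duty 1899.24 = 14516.50
Supplier B (FOB):
CIF value = FOB price + freight + insurance = 3988.36 + 6037.24 + 494.97 = 10520.57
Import duty = 10520.57 × 17.7% = 1862.14
Buyer bears (B): 6037.24 + 494.97 + 968.12 + 498.22 + 420.77 = 8419.32
Landed cost (B) = invoice 3988.36 + 8419.32 + duty 1862.14 = 14269.82
Difference = |14516.50 − 14269.82| = 246.68

Supplier B is cheaper by CHF 246.68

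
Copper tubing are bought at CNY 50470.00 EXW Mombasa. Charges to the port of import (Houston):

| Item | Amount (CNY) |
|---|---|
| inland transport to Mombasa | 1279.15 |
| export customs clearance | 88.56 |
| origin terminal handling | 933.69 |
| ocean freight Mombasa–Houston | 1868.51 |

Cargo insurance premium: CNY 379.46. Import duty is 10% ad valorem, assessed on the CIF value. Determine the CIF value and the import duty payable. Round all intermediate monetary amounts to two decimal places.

CIF value: CNY 55019.37; import duty: CNY 5501.94

CIF = EXW price + pre-shipment costs + freight + insurance
CIF = 50470.00 + 1279.15 + 88.56 + 933.69 + 1868.51 + 379.46 = 55019.37
Import duty = 55019.37 × 10% = 5501.94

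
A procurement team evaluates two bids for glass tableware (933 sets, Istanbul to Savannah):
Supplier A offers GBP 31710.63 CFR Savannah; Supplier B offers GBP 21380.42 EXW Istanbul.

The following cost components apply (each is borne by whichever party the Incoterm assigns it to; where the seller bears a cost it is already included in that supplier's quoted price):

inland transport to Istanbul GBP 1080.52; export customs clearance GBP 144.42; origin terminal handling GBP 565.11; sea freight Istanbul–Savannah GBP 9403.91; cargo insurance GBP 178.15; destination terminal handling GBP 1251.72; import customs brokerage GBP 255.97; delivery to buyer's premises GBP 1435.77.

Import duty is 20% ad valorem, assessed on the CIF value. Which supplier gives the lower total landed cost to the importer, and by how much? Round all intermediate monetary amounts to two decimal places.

Supplier A is cheaper by GBP 1036.50

Supplier A (CFR):
CIF value = CFR price + insurance = 31710.63 + 178.15 = 31888.78
Import duty = 31888.78 × 20% = 6377.76
Buyer bears (A): 178.15 + 1251.72 + 255.97 + 1435.77 = 3121.61
Landed cost (A) = invoice 31710.63 + 3121.61 + duty 6377.76 = 41210.00
Supplier B (EXW):
CIF value = EXW price + inland to port + export clearance + origin terminal + freight + insurance = 21380.42 + 1080.52 + 144.42 + 565.11 + 9403.91 + 178.15 = 32752.53
Import duty = 32752.53 × 20% = 6550.51
Buyer bears (B): 1080.52 + 144.42 + 565.11 + 9403.91 + 178.15 + 1251.72 + 255.97 + 1435.77 = 14315.57
Landed cost (B) = invoice 21380.42 + 14315.57 + duty 6550.51 = 42246.50
Difference = |41210.00 − 42246.50| = 1036.50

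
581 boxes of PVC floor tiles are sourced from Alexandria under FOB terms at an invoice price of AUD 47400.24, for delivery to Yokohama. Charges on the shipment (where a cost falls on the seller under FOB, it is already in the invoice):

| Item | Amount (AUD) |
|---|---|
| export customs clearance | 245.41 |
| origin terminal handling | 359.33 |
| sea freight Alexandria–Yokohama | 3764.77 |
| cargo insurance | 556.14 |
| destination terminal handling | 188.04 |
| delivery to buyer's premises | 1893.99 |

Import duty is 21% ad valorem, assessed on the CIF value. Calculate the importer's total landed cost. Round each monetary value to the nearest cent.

Total landed cost: AUD 64664.62

FOB: the seller bears costs until goods are on board at the origin port; the buyer bears freight, insurance and all costs thereafter.
Already in the invoice (seller's account under FOB): export clearance, origin terminal — exclude.
CIF value = FOB price + freight + insurance = 47400.24 + 3764.77 + 556.14 = 51721.15
Import duty = 51721.15 × 21% = 10861.44
Buyer bears: freight 3764.77 + insurance 556.14 + destination terminal 188.04 + delivery 1893.99 + duty 10861.44 = 17264.38
Landed cost = invoice 47400.24 + 17264.38 = 64664.62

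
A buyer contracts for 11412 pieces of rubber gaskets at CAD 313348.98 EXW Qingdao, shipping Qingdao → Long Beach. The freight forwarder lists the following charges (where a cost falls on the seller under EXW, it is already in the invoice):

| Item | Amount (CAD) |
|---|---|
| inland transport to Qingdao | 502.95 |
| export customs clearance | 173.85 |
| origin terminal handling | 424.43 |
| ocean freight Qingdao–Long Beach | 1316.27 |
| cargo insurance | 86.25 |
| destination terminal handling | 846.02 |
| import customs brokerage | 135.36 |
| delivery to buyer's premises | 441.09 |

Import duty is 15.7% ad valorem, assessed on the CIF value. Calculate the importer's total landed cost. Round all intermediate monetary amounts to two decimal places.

Total landed cost: CAD 366864.08

EXW: the seller makes goods available at their premises; the buyer bears all onward costs.
CIF value = EXW price + inland to port + export clearance + origin terminal + freight + insurance = 313348.98 + 502.95 + 173.85 + 424.43 + 1316.27 + 86.25 = 315852.73
Import duty = 315852.73 × 15.7% = 49588.88
Buyer bears: inland to port 502.95 + export clearance 173.85 + origin terminal 424.43 + freight 1316.27 + insurance 86.25 + destination terminal 846.02 + brokerage 135.36 + delivery 441.09 + duty 49588.88 = 53515.10
Landed cost = invoice 313348.98 + 53515.10 = 366864.08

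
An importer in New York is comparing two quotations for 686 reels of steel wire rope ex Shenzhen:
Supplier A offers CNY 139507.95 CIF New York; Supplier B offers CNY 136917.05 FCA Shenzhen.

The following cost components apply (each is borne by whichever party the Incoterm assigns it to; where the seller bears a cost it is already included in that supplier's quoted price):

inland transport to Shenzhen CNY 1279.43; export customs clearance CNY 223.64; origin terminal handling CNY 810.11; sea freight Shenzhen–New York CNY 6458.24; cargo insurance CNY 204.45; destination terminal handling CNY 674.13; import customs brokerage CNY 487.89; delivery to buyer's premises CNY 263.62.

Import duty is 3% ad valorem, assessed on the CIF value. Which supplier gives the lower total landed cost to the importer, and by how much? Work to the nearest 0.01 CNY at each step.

Supplier A (CIF):
The CIF price already equals the CIF value: 139507.95
Import duty = 139507.95 × 3% = 4185.24
Buyer bears (A): 674.13 + 487.89 + 263.62 = 1425.64
Landed cost (A) = invoice 139507.95 + 1425.64 + duty 4185.24 = 145118.83
Supplier B (FCA):
CIF value = FCA price + origin terminal + freight + insurance = 136917.05 + 810.11 + 6458.24 + 204.45 = 144389.85
Import duty = 144389.85 × 3% = 4331.70
Buyer bears (B): 810.11 + 6458.24 + 204.45 + 674.13 + 487.89 + 263.62 = 8898.44
Landed cost (B) = invoice 136917.05 + 8898.44 + duty 4331.70 = 150147.19
Difference = |145118.83 − 150147.19| = 5028.36

Supplier A is cheaper by CNY 5028.36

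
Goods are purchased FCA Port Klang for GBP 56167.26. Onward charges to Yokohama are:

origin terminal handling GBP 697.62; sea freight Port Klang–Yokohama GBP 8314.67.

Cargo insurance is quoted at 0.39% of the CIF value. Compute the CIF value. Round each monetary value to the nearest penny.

Let C be the CIF value. C = FCA price + pre-shipment costs + freight + 0.39% × C
C − 0.39% × C = 56167.26 + 697.62 + 8314.67
0.9961 × C = 65179.55
C = 65179.55 / 0.9961 = 65434.75
Insurance premium = 0.39% × 65434.75 = 255.20

CIF value: GBP 65434.75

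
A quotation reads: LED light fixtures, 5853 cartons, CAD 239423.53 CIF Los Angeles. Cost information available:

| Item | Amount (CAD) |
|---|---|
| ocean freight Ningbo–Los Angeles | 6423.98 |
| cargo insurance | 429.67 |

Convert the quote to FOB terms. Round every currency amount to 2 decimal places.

FOB price: CAD 232569.88

From CIF to FOB, the seller no longer bears: freight, insurance.
FOB price = 239423.53 − 6423.98 − 429.67 = 232569.88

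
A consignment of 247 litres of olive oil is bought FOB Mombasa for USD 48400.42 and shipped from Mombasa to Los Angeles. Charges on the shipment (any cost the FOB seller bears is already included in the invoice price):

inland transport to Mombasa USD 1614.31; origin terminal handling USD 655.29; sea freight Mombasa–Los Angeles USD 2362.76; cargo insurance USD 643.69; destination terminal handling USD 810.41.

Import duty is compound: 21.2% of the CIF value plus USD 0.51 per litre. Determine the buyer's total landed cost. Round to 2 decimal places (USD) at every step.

FOB: the seller bears costs until goods are on board at the origin port; the buyer bears freight, insurance and all costs thereafter.
Already in the invoice (seller's account under FOB): inland to port, origin terminal — exclude.
CIF value = FOB price + freight + insurance = 48400.42 + 2362.76 + 643.69 = 51406.87
Ad valorem component: 51406.87 × 21.2% = 10898.26
Specific component: 247 × 0.51 = 125.97
Import duty = 10898.26 + 125.97 = 11024.23
Buyer bears: freight 2362.76 + insurance 643.69 + destination terminal 810.41 + duty 11024.23 = 14841.09
Landed cost = invoice 48400.42 + 14841.09 = 63241.51

Total landed cost: USD 63241.51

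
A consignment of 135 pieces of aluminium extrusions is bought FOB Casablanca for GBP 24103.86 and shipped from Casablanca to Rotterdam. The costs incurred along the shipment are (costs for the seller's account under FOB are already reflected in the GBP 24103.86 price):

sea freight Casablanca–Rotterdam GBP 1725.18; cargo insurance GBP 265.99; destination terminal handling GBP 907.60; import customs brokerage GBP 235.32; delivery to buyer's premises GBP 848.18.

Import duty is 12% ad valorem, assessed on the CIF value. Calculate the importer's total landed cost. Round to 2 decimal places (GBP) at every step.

FOB: the seller bears costs until goods are on board at the origin port; the buyer bears freight, insurance and all costs thereafter.
CIF value = FOB price + freight + insurance = 24103.86 + 1725.18 + 265.99 = 26095.03
Import duty = 26095.03 × 12% = 3131.40
Buyer bears: freight 1725.18 + insurance 265.99 + destination terminal 907.60 + brokerage 235.32 + delivery 848.18 + duty 3131.40 = 7113.67
Landed cost = invoice 24103.86 + 7113.67 = 31217.53

Total landed cost: GBP 31217.53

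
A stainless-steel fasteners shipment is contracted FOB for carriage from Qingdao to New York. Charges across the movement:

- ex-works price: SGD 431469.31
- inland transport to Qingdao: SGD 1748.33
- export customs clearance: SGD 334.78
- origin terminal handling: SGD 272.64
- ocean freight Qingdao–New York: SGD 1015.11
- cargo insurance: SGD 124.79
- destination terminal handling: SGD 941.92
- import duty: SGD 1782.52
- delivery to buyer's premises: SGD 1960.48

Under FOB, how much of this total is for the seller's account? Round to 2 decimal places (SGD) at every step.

Seller's account: SGD 433825.06

FOB: the seller bears costs until goods are on board at the origin port; the buyer bears freight, insurance and all costs thereafter.
Seller's account: goods 431469.31 + inland to port 1748.33 + export clearance 334.78 + origin terminal 272.64 = 433825.06
Buyer's account: freight 1015.11 + insurance 124.79 + destination terminal 941.92 + duty 1782.52 + delivery 1960.48 = 5824.82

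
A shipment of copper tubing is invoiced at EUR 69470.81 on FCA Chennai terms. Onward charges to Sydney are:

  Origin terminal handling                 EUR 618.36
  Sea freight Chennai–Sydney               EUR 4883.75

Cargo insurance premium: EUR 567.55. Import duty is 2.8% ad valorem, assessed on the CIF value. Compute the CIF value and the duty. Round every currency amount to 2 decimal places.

CIF value: EUR 75540.47; import duty: EUR 2115.13

CIF = FCA price + pre-shipment costs + freight + insurance
CIF = 69470.81 + 618.36 + 4883.75 + 567.55 = 75540.47
Import duty = 75540.47 × 2.8% = 2115.13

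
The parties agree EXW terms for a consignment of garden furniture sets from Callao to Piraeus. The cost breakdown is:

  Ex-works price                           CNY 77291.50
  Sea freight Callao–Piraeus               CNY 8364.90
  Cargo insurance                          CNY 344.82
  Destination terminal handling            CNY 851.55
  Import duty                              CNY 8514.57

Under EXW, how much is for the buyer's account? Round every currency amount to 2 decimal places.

Buyer's account: CNY 18075.84

EXW: the seller makes goods available at their premises; the buyer bears all onward costs.
Seller's account: goods 77291.50 = 77291.50
Buyer's account: freight 8364.90 + insurance 344.82 + destination terminal 851.55 + duty 8514.57 = 18075.84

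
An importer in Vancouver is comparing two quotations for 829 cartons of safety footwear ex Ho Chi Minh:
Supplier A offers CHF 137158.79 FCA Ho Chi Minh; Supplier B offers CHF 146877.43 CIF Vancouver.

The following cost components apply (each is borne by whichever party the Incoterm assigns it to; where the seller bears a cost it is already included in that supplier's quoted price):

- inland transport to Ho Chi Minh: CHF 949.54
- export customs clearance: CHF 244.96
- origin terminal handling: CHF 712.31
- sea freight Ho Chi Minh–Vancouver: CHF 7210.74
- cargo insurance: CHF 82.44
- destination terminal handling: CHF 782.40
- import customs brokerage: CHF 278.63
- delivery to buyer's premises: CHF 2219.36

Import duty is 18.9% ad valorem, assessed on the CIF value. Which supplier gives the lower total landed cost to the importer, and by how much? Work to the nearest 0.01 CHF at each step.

Supplier A is cheaper by CHF 2036.93

Supplier A (FCA):
CIF value = FCA price + origin terminal + freight + insurance = 137158.79 + 712.31 + 7210.74 + 82.44 = 145164.28
Import duty = 145164.28 × 18.9% = 27436.05
Buyer bears (A): 712.31 + 7210.74 + 82.44 + 782.40 + 278.63 + 2219.36 = 11285.88
Landed cost (A) = invoice 137158.79 + 11285.88 + duty 27436.05 = 175880.72
Supplier B (CIF):
The CIF price already equals the CIF value: 146877.43
Import duty = 146877.43 × 18.9% = 27759.83
Buyer bears (B): 782.40 + 278.63 + 2219.36 = 3280.39
Landed cost (B) = invoice 146877.43 + 3280.39 + duty 27759.83 = 177917.65
Difference = |175880.72 − 177917.65| = 2036.93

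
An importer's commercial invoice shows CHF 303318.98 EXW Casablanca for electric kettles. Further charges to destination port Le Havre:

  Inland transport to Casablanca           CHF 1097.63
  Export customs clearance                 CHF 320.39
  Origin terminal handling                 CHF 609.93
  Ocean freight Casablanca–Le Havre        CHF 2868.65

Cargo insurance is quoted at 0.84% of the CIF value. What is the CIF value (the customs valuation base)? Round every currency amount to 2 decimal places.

Let C be the CIF value. C = EXW price + pre-shipment costs + freight + 0.84% × C
C − 0.84% × C = 303318.98 + 1097.63 + 320.39 + 609.93 + 2868.65
0.9916 × C = 308215.58
C = 308215.58 / 0.9916 = 310826.52
Insurance premium = 0.84% × 310826.52 = 2610.94

CIF value: CHF 310826.52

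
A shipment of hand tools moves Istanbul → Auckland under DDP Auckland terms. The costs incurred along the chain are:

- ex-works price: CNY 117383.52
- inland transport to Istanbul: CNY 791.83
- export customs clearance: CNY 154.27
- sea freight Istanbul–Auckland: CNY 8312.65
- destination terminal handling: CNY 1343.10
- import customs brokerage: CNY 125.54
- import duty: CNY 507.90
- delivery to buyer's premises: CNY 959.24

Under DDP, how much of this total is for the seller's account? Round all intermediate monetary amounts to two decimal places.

Seller's account: CNY 129578.05

DDP: the seller bears all costs including import duty.
Seller's account: goods 117383.52 + inland to port 791.83 + export clearance 154.27 + freight 8312.65 + destination terminal 1343.10 + brokerage 125.54 + duty 507.90 + delivery 959.24 = 129578.05
Buyer's account: 0.00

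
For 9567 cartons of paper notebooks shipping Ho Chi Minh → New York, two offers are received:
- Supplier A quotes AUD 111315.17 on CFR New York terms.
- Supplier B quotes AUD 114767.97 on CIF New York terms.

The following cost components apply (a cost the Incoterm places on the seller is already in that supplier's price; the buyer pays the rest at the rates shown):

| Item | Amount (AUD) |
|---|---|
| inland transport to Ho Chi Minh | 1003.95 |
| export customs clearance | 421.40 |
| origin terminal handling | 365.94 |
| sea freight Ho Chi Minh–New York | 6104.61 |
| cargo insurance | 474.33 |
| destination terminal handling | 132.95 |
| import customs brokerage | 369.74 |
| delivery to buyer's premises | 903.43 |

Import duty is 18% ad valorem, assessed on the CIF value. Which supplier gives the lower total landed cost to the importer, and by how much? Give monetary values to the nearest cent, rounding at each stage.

Supplier A is cheaper by AUD 3514.59

Supplier A (CFR):
CIF value = CFR price + insurance = 111315.17 + 474.33 = 111789.50
Import duty = 111789.50 × 18% = 20122.11
Buyer bears (A): 474.33 + 132.95 + 369.74 + 903.43 = 1880.45
Landed cost (A) = invoice 111315.17 + 1880.45 + duty 20122.11 = 133317.73
Supplier B (CIF):
The CIF price already equals the CIF value: 114767.97
Import duty = 114767.97 × 18% = 20658.23
Buyer bears (B): 132.95 + 369.74 + 903.43 = 1406.12
Landed cost (B) = invoice 114767.97 + 1406.12 + duty 20658.23 = 136832.32
Difference = |133317.73 − 136832.32| = 3514.59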